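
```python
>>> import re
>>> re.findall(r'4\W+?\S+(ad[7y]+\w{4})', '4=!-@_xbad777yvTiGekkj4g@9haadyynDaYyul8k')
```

['adyynDaY']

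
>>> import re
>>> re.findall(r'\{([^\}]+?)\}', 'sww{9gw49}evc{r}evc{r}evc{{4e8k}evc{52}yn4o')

['9gw49', 'r', 'r', '{4e8k', '52']

One capturing group, so `findall` returns just the captured substring from each match — 5 in all.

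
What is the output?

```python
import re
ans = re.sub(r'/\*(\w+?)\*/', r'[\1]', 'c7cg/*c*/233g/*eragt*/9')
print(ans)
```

The replacement refers to a captured group, so each match is rewritten using its own captured text.

c7cg[c]233g[eragt]9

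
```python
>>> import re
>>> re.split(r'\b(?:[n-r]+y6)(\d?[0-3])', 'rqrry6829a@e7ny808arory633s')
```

['', '82', '9a@e7ny808arory633s']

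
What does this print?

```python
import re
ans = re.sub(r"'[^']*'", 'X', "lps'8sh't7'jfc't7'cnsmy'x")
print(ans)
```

lpsXt7Xt7Xx

Matches: at [3:8] → "'8sh'"; at [10:15] → "'jfc'"; at [17:24] → "'cnsmy'".
Each match is replaced by 'X'.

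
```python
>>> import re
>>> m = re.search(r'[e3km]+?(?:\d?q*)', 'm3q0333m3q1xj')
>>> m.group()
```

'm3q'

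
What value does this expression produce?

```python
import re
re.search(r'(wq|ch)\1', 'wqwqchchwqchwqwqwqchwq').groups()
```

('wq',)

The match spans [0:4] → 'wqwq'.
Captured: group 1 = 'wq'.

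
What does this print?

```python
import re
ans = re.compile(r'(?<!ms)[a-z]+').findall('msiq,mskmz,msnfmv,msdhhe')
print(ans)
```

The negative lookahead/lookbehind blocks any match where the forbidden context is present.
Scanning left to right: at [0:4] → 'msiq'; at [5:10] → 'mskmz'; at [11:17] → 'msnfmv'; at [18:24] → 'msdhhe'.
Since nothing is captured, `findall` lists the 4 matched substrings directly.

['msiq', 'mskmz', 'msnfmv', 'msdhhe']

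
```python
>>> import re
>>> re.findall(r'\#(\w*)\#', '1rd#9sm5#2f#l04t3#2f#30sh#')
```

`findall` collects group 1 from each match (3 total).

['9sm5', 'l04t3', '30sh']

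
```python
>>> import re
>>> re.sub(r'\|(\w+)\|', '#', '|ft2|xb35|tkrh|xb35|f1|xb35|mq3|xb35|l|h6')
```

Matches: at [0:5] → '|ft2|'; at [9:15] → '|tkrh|'; at [19:23] → '|f1|'; at [27:32] → '|mq3|'; at [36:39] → '|l|'.
Each match is replaced by '#'.

'#xb35#xb35#xb35#xb35#h6'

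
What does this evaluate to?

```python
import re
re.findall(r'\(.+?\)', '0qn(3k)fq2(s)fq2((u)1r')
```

['(3k)', '(s)', '((u)']

The `?` after the quantifier makes it lazy — it takes as little as possible before letting the rest of the pattern try.
Matches: at [3:7] → '(3k)'; at [10:13] → '(s)'; at [16:20] → '((u)'.
No capturing groups, so `findall` returns the 3 full match strings.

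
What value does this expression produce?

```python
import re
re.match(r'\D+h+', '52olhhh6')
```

None

`match` is anchored at position 0; if the pattern doesn't fit there, it returns None.
Here the string doesn't start with a match, so the call returns None.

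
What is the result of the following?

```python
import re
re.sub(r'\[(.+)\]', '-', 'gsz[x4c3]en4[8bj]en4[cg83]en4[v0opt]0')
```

'gsz-0'

Matches: at [3:36] → '[x4c3]en4[8bj]en4[cg83]en4[v0opt]'.
`sub` substitutes '-' at each match site.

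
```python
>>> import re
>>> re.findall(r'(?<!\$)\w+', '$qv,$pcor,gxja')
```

The negative lookahead/lookbehind blocks any match where the forbidden context is present.
Scanning left to right: at [2:3] → 'v'; at [6:9] → 'cor'; at [10:14] → 'gxja'.
Since nothing is captured, `findall` lists the 3 matched substrings directly.

['v', 'cor', 'gxja']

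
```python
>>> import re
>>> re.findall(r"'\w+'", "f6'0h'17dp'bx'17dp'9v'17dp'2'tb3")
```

["'0h'", "'bx'", "'9v'", "'2'"]

Matches: at [2:6] → "'0h'"; at [10:14] → "'bx'"; at [18:22] → "'9v'"; at [26:29] → "'2'".
Since nothing is captured, `findall` lists the 4 matched substrings directly.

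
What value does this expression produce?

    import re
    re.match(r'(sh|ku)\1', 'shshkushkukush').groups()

('sh',)

The match spans [0:4] → 'shsh'.
Captured: group 1 = 'sh'.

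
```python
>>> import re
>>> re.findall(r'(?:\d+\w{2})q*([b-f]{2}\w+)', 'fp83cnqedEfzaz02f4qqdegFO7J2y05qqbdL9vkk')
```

Pattern: one or more of a digit, then exactly 2 of a word character (non-capturing group); then zero or more of a literal 'q'; then exactly 2 of a character in [b-f], then one or more of a word character (captured).
One capturing group, so `findall` returns just the captured substring from the one match — 1 in all.

['edEfzaz02f4qqdegFO7J2y05qqbdL9vkk']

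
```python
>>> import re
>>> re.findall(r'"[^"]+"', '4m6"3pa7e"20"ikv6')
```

Walking the string: at [3:10] → '"3pa7e"'.
No capturing groups, so `findall` returns the 1 full match string.

['"3pa7e"']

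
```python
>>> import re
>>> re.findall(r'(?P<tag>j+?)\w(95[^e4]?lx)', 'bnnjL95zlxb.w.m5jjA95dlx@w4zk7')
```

[('j', '95zlx'), ('jj', '95dlx')]

This matches one or more of a literal 'j' (lazy) (captured as 'tag'); then a word character; then the literal '95', then optionally any character except [e4], then the literal 'lx' (captured).
Walking the string: at [3:10] match 'jL95zlx', groups = ('j', '95zlx'); at [16:24] match 'jjA95dlx', groups = ('jj', '95dlx').
`findall` packs the 2 group values into a tuple for every match.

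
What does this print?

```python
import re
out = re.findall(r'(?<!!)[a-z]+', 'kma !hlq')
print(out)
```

Because the assertion is negative and zero-width, positions next to the forbidden text are skipped.
Matches: at [0:3] → 'kma'; at [6:8] → 'lq'.
No capturing groups, so `findall` returns the 2 full match strings.

['kma', 'lq']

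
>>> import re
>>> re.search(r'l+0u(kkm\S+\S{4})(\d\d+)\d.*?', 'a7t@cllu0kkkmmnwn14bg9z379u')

Pattern: one or more of a literal 'l', then the literal '0u'; then the literal 'kkm', then one or more of a non-whitespace character, then exactly 4 of a non-whitespace character (captured); then a digit, then one or more of a digit (captured); then a digit, then zero or more of any character (lazy).
Here no position works, so the call returns None.

None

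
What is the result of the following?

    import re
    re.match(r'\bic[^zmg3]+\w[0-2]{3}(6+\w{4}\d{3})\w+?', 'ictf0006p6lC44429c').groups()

('6p6lC444',)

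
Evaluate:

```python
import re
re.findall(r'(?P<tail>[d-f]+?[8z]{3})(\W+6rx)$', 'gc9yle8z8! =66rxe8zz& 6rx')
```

[('e8zz', '& 6rx')]

Pattern: one or more of a character in [d-f] (lazy), then exactly 3 of one of [8z] (captured as 'tail'); then one or more of a non-word character, then the literal '6rx' (captured); then anchored at the end.
Scanning left to right: at [16:25] match 'e8zz& 6rx', groups = ('e8zz', '& 6rx').
Multiple groups make `findall` return tuples — one 2-tuple for the one match.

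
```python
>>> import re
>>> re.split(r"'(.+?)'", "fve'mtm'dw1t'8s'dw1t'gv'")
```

Matches to split on: at [3:8] → "'mtm'"; at [12:16] → "'8s'"; at [20:24] → "'gv'".
The group in the pattern means `split` returns the separators' captures alongside the pieces.

['fve', 'mtm', 'dw1t', '8s', 'dw1t', 'gv', '']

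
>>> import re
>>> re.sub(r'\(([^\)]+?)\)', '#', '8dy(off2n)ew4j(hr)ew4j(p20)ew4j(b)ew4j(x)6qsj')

Matches: at [3:10] → '(off2n)'; at [14:18] → '(hr)'; at [22:27] → '(p20)'; at [31:34] → '(b)'; at [38:41] → '(x)'.
Each match is replaced by '#'.

'8dy#ew4j#ew4j#ew4j#ew4j#6qsj'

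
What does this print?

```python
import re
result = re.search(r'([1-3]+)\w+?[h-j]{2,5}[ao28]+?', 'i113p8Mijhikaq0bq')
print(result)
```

None

This matches one or more of a character in [1-3] (captured); then one or more of a word character (lazy), then 2 to 5 of a character in [h-j], then one or more of one of [ao28] (lazy).
`re.search` scans for the first position where the pattern succeeds.
Here no position works, so the call returns None.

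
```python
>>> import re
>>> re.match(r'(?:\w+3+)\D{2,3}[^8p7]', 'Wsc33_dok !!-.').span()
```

(0, 9)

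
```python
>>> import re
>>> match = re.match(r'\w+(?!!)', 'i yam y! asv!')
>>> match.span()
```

(0, 1)

A negative assertion filters positions out without eating any characters.
With `match`, the pattern is implicitly anchored at the beginning.
The match spans [0:1] → 'i'.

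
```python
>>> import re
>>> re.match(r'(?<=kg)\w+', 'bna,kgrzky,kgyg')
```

None

With `match`, the pattern is implicitly anchored at the beginning.
Here position 0 doesn't satisfy it, so the call returns None.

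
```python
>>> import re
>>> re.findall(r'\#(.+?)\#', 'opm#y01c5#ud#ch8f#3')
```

A non-greedy quantifier consumes as few characters as it can — just enough that the remainder of the pattern still matches from where it stops; whatever follows it matches normally.
`findall` collects group 1 from each match (2 total).

['y01c5', 'ch8f']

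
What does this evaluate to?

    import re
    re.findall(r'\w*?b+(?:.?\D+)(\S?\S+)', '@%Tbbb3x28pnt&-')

['28pnt&-']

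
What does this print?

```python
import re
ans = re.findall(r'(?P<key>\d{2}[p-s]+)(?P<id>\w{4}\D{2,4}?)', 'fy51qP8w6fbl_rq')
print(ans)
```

[('51q', 'P8w6fb')]

The pattern matches exactly 2 of a digit, then one or more of a character in [p-s] (captured as 'key'); then exactly 4 of a word character, then 2 to 4 of a non-digit (lazy) (captured as 'id').
Scanning left to right: at [2:11] match '51qP8w6fb', groups = ('51q', 'P8w6fb').
`findall` packs the 2 group values into a tuple for every match.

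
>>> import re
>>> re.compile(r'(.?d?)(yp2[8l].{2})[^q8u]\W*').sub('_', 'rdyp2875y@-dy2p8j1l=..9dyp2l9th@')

The pattern matches optionally any character, then optionally the literal 'd' (captured); then the literal 'yp2', then one of [8l], then exactly 2 of any character (captured); then any character except [q8u], then zero or more of a non-word character.
Matches: at [0:11] → 'rdyp2875y@-'; at [22:32] → '9dyp2l9th@'.
Every occurrence is swapped for '_'.

'_dy2p8j1l=.._'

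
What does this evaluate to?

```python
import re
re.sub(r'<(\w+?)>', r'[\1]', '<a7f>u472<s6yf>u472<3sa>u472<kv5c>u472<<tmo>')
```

Matches: at [0:5] → '<a7f>'; at [9:15] → '<s6yf>'; at [19:24] → '<3sa>'; at [28:34] → '<kv5c>'; at [39:44] → '<tmo>'.
Each match is replaced using the text its own group 1 captured.

'[a7f]u472[s6yf]u472[3sa]u472[kv5c]u472<[tmo]'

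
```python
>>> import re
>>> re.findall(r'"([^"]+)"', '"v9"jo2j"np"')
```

['v9', 'np']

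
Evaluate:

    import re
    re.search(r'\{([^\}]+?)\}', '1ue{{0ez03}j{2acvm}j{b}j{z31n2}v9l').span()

The match spans [3:11] → '{{0ez03}'.

(3, 11)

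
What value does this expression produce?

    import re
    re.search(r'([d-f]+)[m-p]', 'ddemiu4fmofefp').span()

(0, 4)

The match spans [0:4] → 'ddem'.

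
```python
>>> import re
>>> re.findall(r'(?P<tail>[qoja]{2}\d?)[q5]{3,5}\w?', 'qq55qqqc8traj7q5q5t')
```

['qq5', 'aj7']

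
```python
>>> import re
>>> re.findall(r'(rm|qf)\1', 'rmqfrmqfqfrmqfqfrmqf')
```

['qf', 'qf']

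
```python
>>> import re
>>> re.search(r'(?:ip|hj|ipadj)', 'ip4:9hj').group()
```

Unlike `match`, `search` isn't anchored — it looks for the pattern anywhere in the string.
The match spans [0:2] → 'ip'.

'ip'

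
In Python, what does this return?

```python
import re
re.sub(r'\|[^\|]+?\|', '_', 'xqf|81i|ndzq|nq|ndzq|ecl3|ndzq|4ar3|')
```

'xqf_ndzq_ndzq_ndzq_'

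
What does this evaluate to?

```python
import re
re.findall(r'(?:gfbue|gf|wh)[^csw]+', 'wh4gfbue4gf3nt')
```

['wh4gfbue4gf3nt']

`findall` yields the raw match text (1 of them) because the pattern has no groups.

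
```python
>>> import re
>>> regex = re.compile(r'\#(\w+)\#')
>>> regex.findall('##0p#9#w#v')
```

['0p', 'w']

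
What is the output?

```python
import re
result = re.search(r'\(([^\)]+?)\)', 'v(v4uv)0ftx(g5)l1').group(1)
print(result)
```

v4uv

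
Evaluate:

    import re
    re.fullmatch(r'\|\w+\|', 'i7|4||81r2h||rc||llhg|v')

None

`re.fullmatch` requires the pattern to consume the entire string.
Here the pattern can't cover the whole string, so the call returns None.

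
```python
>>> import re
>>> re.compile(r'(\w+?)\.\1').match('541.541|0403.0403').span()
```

(0, 7)

`re.match` won't scan ahead — the pattern has to work from the very first character.
The match spans [0:7] → '541.541'.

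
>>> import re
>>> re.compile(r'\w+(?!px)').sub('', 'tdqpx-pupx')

'-'

The negative lookaround is zero-width — it rules out positions where the adjacent text would match, without consuming anything.
Matches: at [0:5] → 'tdqpx'; at [6:10] → 'pupx'.
Every occurrence is swapped for ''.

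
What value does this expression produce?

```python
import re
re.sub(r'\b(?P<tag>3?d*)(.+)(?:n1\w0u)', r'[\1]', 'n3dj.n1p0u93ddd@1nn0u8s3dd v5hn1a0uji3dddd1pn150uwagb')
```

`\1` in the replacement pulls in group 1's text for each match.

'[]wagb'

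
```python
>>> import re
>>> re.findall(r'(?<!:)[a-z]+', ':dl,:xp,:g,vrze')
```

['l', 'p', 'vrze']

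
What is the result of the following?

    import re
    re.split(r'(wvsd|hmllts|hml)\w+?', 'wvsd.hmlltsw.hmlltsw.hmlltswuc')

Branches in `(...|...)` are attempted left-to-right; the first branch that allows the whole pattern to succeed is taken.
With a capturing group present, the delimiter's captured portion is kept in the result list.

['wvsd.', 'hmllts', '.', 'hmllts', '.', 'hmllts', 'uc']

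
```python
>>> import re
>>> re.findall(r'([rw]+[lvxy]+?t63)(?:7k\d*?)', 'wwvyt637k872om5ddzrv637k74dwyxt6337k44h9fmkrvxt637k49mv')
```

['wwvyt63', 'rvxt63']

The pattern matches one or more of one of [rw], then one or more of one of [lvxy] (lazy), then the literal 't63' (captured); then the literal '7k', then zero or more of a digit (lazy) (non-capturing group).
Scanning left to right: at [0:9] match 'wwvyt637k', group 1 = 'wwvyt63'; at [43:51] match 'rvxt637k', group 1 = 'rvxt63'.
One capturing group, so `findall` returns just the captured substring from each match — 2 in all.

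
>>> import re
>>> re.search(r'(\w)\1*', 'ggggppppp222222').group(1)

The match spans [0:4] → 'gggg'.
Captured: group 1 = 'g'.

'g'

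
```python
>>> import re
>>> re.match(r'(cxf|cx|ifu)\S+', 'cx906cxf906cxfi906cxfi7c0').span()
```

(0, 25)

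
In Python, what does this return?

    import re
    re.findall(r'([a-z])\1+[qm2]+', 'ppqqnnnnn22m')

`\1` has to match the exact text group 1 already captured.
Because there's exactly one group, `findall` drops the full match and keeps group 1 from each hit.

['p', 'n']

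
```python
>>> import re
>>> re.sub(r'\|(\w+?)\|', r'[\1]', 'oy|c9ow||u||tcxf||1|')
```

'oy[c9ow][u][tcxf][1]'

Matches: at [2:8] → '|c9ow|'; at [8:11] → '|u|'; at [11:17] → '|tcxf|'; at [17:20] → '|1|'.
Each match is replaced using the text its own group 1 captured.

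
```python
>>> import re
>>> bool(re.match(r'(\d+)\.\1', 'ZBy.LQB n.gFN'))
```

False

A backreference is literal: `\1` must see the identical characters the first group matched.
With `match`, the pattern is implicitly anchored at the beginning.
Here position 0 doesn't satisfy it, so the call returns None, and `bool(None)` is False.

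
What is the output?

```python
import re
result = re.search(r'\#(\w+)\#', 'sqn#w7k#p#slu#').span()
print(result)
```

The match spans [3:8] → '#w7k#'.

(3, 8)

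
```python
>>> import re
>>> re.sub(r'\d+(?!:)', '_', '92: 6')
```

'_2: _'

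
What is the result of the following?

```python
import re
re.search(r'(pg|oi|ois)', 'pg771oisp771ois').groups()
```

Unlike `match`, `search` isn't anchored — it looks for the pattern anywhere in the string.
The match spans [0:2] → 'pg'.
Captured: group 1 = 'pg'.

('pg',)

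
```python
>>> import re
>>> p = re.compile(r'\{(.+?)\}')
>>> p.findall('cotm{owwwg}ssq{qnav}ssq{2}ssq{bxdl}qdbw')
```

With the lazy modifier that quantifier settles for the fewest repetitions that let the rest of the pattern succeed (the atoms after it are unaffected and can still be greedy).
Walking the string: at [4:11] match '{owwwg}', group 1 = 'owwwg'; at [14:20] match '{qnav}', group 1 = 'qnav'; at [23:26] match '{2}', group 1 = '2'; at [29:35] match '{bxdl}', group 1 = 'bxdl'.
`findall` collects group 1 from each match (4 total).

['owwwg', 'qnav', '2', 'bxdl']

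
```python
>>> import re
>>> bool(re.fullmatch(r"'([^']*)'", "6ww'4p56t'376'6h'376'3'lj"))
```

`re.fullmatch` is like wrapping the pattern in `^…$` (in single-line mode).
Here there's no way to consume every character, so the call returns None, and `bool(None)` is False.

False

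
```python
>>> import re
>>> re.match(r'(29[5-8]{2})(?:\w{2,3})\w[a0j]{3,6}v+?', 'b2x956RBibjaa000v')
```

With `match`, the pattern is implicitly anchored at the beginning.
Here the pattern fails at index 0, so the call returns None.

None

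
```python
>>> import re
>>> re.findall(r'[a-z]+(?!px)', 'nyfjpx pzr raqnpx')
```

The negative lookahead/lookbehind blocks any match where the forbidden context is present.
With no groups in the pattern, `findall` gives back each whole match — 3 here.

['nyfjpx', 'pzr', 'raqnpx']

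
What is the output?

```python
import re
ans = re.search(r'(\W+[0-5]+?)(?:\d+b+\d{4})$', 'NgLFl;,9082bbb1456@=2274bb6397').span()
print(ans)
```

This matches one or more of a non-word character, then one or more of a character in [0-5] (lazy) (captured); then one or more of a digit, then one or more of the literal 'b', then exactly 4 of a digit (non-capturing group); then anchored at the end.
`re.search` scans for the first position where the pattern succeeds.
The match spans [18:30] → '@=2274bb6397'.
Captured: group 1 = '@=2'.

(18, 30)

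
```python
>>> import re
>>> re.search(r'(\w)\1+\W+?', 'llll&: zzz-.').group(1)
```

After group 1 captures some text, `\1` only succeeds where that same text appears again.
Unlike `match`, `search` isn't anchored — it looks for the pattern anywhere in the string.
The match spans [0:5] → 'llll&'.
Captured: group 1 = 'l'.

'l'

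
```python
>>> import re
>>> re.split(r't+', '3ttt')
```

['3', '']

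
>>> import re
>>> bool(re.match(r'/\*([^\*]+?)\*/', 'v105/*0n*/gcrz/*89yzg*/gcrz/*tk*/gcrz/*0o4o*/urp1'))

`re.match` only tries the pattern at the start of the string.
Here the pattern fails at index 0, so the call returns None, and `bool(None)` is False.

False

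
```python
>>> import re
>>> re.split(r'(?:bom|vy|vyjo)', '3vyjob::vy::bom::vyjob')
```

Alternation isn't longest-match — the leftmost alternative that fits at this position is chosen.
`split` removes every match and returns the 5 fragments in between.

['3', 'job::', '::', '::', 'job']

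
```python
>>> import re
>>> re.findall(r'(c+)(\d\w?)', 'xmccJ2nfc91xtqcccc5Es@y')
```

`findall` packs the 2 group values into a tuple for every match.

[('c', '91'), ('cccc', '5E')]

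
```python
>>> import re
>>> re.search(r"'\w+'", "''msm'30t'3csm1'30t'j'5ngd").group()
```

"'msm'"

`re.search` scans for the first position where the pattern succeeds.
The match spans [1:6] → "'msm'".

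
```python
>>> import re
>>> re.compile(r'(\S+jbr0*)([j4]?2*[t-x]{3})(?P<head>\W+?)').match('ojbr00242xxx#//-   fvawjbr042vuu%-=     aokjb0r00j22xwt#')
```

None

With `match`, the pattern is implicitly anchored at the beginning.
Here the string doesn't start with a match, so the call returns None.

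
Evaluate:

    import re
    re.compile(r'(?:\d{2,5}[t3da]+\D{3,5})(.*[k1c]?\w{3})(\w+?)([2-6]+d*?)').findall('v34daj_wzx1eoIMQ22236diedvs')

With the lazy modifier that quantifier settles for the fewest repetitions that let the rest of the pattern succeed (the atoms after it are unaffected and can still be greedy).
Multiple groups make `findall` return tuples — one 3-tuple for the one match.

[('1eoIMQ222', '3', '6')]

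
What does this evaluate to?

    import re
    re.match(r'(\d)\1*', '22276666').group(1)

'2'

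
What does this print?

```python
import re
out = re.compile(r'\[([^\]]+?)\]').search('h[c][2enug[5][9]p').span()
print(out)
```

`re.search` scans for the first position where the pattern succeeds.
The match spans [1:4] → '[c]'.
Captured: group 1 = 'c'.

(1, 4)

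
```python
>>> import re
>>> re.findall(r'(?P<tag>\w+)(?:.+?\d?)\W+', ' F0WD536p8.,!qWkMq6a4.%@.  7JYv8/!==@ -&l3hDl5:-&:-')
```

The pattern matches one or more of a word character (captured as 'tag'); then one or more of any character (lazy), then optionally a digit (non-capturing group); then one or more of a non-word character.
Walking the string: at [1:13] match 'F0WD536p8.,!', group 1 = 'F0WD536p8'; at [13:27] match 'qWkMq6a4.%@.  ', group 1 = 'qWkMq6a4'; at [27:40] match '7JYv8/!==@ -&', group 1 = '7JYv8'; at [40:51] match 'l3hDl5:-&:-', group 1 = 'l3hDl5'.
One capturing group, so `findall` returns just the captured substring from each match — 4 in all.

['F0WD536p8', 'qWkMq6a4', '7JYv8', 'l3hDl5']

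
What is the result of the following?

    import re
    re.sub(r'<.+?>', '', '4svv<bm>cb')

Matches: at [4:8] → '<bm>'.
`sub` substitutes '' at each match site.

'4svvcb'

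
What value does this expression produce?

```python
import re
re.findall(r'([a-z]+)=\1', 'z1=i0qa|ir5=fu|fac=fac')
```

After group 1 captures some text, `\1` only succeeds where that same text appears again.
Because there's exactly one group, `findall` drops the full match and keeps group 1 from the one hit.

['fac']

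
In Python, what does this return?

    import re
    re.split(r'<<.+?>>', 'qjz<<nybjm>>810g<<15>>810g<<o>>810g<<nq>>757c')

['qjz', '810g', '810g', '810g', '757c']

With the lazy modifier that quantifier settles for the fewest repetitions that let the rest of the pattern succeed (the atoms after it are unaffected and can still be greedy).
Matches to split on: at [3:12] → '<<nybjm>>'; at [16:22] → '<<15>>'; at [26:31] → '<<o>>'; at [35:41] → '<<nq>>'.
Splitting on the pattern gives 5 pieces.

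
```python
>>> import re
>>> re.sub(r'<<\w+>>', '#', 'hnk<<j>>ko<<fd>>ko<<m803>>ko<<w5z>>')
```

Matches: at [3:8] → '<<j>>'; at [10:16] → '<<fd>>'; at [18:26] → '<<m803>>'; at [28:35] → '<<w5z>>'.
`sub` substitutes '#' at each match site.

'hnk#ko#ko#ko#'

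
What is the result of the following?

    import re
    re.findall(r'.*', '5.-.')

Pattern: zero or more of any character.
`findall` yields the raw match text (2 of them) because the pattern has no groups.

['5.-.', '']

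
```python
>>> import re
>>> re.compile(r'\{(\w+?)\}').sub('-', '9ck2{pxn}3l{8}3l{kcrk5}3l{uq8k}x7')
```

'9ck2-3l-3l-3l-x7'

Matches: at [4:9] → '{pxn}'; at [11:14] → '{8}'; at [16:23] → '{kcrk5}'; at [25:31] → '{uq8k}'.
Every occurrence is swapped for '-'.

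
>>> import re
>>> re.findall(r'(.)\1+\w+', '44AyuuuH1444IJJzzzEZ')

['4']

The backreference `\1` re-matches whatever the first group consumed, character for character.
With a single group, `findall` returns only what that group captured — 1 item.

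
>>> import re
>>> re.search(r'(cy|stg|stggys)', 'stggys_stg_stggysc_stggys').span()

(0, 3)

Alternation tries branches left to right and keeps the first one that lets the overall match succeed at that position.
The match spans [0:3] → 'stg'.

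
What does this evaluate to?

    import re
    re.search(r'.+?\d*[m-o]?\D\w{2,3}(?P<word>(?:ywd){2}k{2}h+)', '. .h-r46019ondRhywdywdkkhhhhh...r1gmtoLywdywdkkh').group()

'. .h-r46019ondRhywdywdkkhhhhh'

Lazy quantifiers expand one character at a time until the remainder of the pattern can match.
The match spans [0:29] → '. .h-r46019ondRhywdywdkkhhhhh'.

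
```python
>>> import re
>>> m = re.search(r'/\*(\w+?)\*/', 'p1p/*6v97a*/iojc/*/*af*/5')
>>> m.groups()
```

The match spans [3:12] → '/*6v97a*/'.
Captured: group 1 = '6v97a'.

('6v97a',)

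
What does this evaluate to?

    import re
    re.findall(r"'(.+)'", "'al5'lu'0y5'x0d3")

["al5'lu'0y5"]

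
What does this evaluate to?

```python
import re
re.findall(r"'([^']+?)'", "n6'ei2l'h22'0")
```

['ei2l']

Matches: at [2:8] match "'ei2l'", group 1 = 'ei2l'.
One capturing group, so `findall` returns just the captured substring from the one match — 1 in all.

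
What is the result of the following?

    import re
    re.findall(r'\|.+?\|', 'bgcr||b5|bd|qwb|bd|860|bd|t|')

['||b5|', '|qwb|', '|860|', '|t|']

With no groups in the pattern, `findall` gives back each whole match — 4 here.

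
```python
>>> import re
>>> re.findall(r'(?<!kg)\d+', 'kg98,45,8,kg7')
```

A negative assertion filters positions out without eating any characters.
Scanning left to right: at [3:4] → '8'; at [5:7] → '45'; at [8:9] → '8'.
With no groups in the pattern, `findall` gives back each whole match — 3 here.

['8', '45', '8']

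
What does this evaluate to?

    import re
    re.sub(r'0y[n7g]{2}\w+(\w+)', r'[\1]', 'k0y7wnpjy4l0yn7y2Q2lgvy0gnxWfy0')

'k0y7wnpjy4l[0]'

This matches the literal '0y', then exactly 2 of one of [n7g]; then one or more of a word character; then one or more of a word character (captured).
Matches: at [11:31] → '0yn7y2Q2lgvy0gnxWfy0'.
The replacement refers to a captured group, so each match is rewritten using its own captured text.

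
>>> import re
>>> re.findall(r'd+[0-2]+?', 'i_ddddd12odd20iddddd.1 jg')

['ddddd1', 'dd2']

This matches one or more of a literal 'd'; then one or more of a character in [0-2] (lazy).
Scanning left to right: at [2:8] → 'ddddd1'; at [10:13] → 'dd2'.
`findall` yields the raw match text (2 of them) because the pattern has no groups.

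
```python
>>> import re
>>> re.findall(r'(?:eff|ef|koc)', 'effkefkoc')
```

['eff', 'ef', 'koc']

The regex engine tests alternatives in the order written; an earlier branch that matches wins even if a later one would match more.
Walking the string: at [0:3] → 'eff'; at [4:6] → 'ef'; at [6:9] → 'koc'.
With no groups in the pattern, `findall` gives back each whole match — 3 here.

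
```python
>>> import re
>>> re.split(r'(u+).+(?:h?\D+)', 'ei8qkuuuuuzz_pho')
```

['ei8qk', 'uuuuu', '']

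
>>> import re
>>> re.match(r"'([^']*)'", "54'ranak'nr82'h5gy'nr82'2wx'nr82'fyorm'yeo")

None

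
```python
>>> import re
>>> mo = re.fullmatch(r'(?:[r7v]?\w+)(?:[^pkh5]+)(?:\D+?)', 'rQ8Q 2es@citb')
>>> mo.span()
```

This matches optionally one of [r7v], then one or more of a word character (non-capturing group); then one or more of any character except [pkh5] (non-capturing group); then one or more of a non-digit (lazy) (non-capturing group).
For `fullmatch`, every character of the input must be accounted for by the pattern.
The match spans [0:13] → 'rQ8Q 2es@citb'.

(0, 13)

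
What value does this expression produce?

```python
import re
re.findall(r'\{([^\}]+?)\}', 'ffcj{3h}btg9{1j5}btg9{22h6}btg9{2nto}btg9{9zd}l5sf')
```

With a single group, `findall` returns only what that group captured — 5 items.

['3h', '1j5', '22h6', '2nto', '9zd']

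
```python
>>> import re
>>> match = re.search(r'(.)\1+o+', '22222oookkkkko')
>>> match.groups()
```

('2',)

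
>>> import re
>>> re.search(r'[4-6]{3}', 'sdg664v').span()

(3, 6)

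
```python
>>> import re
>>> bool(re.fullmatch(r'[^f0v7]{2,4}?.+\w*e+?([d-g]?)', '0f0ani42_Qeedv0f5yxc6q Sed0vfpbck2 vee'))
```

The pattern matches 2 to 4 of any character except [f0v7] (lazy), then one or more of any character; then zero or more of a word character, then one or more of a literal 'e' (lazy); then optionally a character in [d-g] (captured).
`re.fullmatch` is like wrapping the pattern in `^…$` (in single-line mode).
Here the string isn't matched end-to-end, so the call returns None, and `bool(None)` is False.

False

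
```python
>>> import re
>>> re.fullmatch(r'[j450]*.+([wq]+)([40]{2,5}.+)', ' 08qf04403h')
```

None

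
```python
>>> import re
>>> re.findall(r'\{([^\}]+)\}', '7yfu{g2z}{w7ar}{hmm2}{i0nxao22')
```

Scanning left to right: at [4:9] match '{g2z}', group 1 = 'g2z'; at [9:15] match '{w7ar}', group 1 = 'w7ar'; at [15:21] match '{hmm2}', group 1 = 'hmm2'.
One capturing group, so `findall` returns just the captured substring from each match — 3 in all.

['g2z', 'w7ar', 'hmm2']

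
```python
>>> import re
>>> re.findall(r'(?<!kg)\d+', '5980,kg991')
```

['5980', '91']

The negative lookaround is zero-width — it rules out positions where the adjacent text would match, without consuming anything.
Since nothing is captured, `findall` lists the 2 matched substrings directly.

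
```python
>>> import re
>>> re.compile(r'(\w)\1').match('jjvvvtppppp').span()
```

`match` is anchored at position 0; if the pattern doesn't fit there, it returns None.
The match spans [0:2] → 'jj'.

(0, 2)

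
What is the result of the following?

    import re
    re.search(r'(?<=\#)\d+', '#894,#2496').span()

Lookahead/lookbehind check context without consuming it, so the matched span excludes the asserted characters.
Unlike `match`, `search` isn't anchored — it looks for the pattern anywhere in the string.
The match spans [1:4] → '894'.

(1, 4)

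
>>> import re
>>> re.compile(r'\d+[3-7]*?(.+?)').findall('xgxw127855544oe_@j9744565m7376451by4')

A `+?`/`*?`/`{m,n}?` starts at its minimum and grows only as far as needed for what follows to match.
`findall` collects group 1 from each match (3 total).

['o', 'm', 'b']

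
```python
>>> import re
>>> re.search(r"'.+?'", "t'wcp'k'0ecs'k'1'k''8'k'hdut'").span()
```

(1, 6)

The `?` after the quantifier makes it lazy — it takes as little as possible before letting the rest of the pattern try.
Unlike `match`, `search` isn't anchored — it looks for the pattern anywhere in the string.
The match spans [1:6] → "'wcp'".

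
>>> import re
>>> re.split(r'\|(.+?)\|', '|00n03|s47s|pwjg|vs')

Lazy quantifiers expand one character at a time until the remainder of the pattern can match.
Because the pattern has a capturing group, `split` also inserts each captured text between the pieces.

['', '00n03', 's47s', 'pwjg', 'vs']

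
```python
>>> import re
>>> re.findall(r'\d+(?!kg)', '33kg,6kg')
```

['3']

The negative lookahead/lookbehind blocks any match where the forbidden context is present.
Scanning left to right: at [0:1] → '3'.
Since nothing is captured, `findall` lists the 1 matched substring directly.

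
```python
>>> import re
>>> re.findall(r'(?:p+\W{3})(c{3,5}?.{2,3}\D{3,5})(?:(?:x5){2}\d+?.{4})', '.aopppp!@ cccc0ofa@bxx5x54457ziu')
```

This matches one or more of a literal 'p', then exactly 3 of a non-word character (non-capturing group); then 3 to 5 of the literal 'c' (lazy), then 2 to 3 of any character, then 3 to 5 of a non-digit (captured); then the literal 'x5' repeated 2 times, then one or more of a digit (lazy), then exactly 4 of any character (non-capturing group).
`findall` collects group 1 from the one match (1 total).

['cccc0ofa@bx']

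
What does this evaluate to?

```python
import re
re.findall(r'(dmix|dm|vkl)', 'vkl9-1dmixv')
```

The regex engine tests alternatives in the order written; an earlier branch that matches wins even if a later one would match more.
Walking the string: at [0:3] match 'vkl', group 1 = 'vkl'; at [6:10] match 'dmix', group 1 = 'dmix'.
Because there's exactly one group, `findall` drops the full match and keeps group 1 from each hit.

['vkl', 'dmix']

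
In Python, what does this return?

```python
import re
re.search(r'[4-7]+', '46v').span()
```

Pattern: one or more of a character in [4-7].
The match spans [0:2] → '46'.

(0, 2)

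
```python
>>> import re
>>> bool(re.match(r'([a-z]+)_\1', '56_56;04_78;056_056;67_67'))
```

False

A backreference is literal: `\1` must see the identical characters the first group matched.
With `match`, the pattern is implicitly anchored at the beginning.
Here position 0 doesn't satisfy it, so the call returns None, and `bool(None)` is False.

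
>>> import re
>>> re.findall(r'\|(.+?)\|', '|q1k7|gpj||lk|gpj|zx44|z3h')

['q1k7', '|lk', 'zx44']

Matches: at [0:6] match '|q1k7|', group 1 = 'q1k7'; at [9:14] match '||lk|', group 1 = '|lk'; at [17:23] match '|zx44|', group 1 = 'zx44'.
Because there's exactly one group, `findall` drops the full match and keeps group 1 from each hit.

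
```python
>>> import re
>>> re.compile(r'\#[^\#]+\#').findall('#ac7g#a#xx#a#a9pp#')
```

['#ac7g#', '#xx#', '#a9pp#']

Matches: at [0:6] → '#ac7g#'; at [7:11] → '#xx#'; at [12:18] → '#a9pp#'.
No capturing groups, so `findall` returns the 3 full match strings.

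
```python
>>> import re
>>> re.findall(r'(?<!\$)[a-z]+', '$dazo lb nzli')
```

['azo', 'lb', 'nzli']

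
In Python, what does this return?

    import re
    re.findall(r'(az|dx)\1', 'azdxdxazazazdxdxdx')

The backreference `\1` re-matches whatever the first group consumed, character for character.
Walking the string: at [2:6] match 'dxdx', group 1 = 'dx'; at [6:10] match 'azaz', group 1 = 'az'; at [12:16] match 'dxdx', group 1 = 'dx'.
One capturing group, so `findall` returns just the captured substring from each match — 3 in all.

['dx', 'az', 'dx']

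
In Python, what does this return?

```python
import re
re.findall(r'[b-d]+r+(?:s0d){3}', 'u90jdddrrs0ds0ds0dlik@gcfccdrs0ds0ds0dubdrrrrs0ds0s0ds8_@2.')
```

['dddrrs0ds0ds0d', 'ccdrs0ds0ds0d']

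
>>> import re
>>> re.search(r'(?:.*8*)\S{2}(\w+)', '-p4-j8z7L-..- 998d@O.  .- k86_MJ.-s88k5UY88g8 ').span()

(0, 45)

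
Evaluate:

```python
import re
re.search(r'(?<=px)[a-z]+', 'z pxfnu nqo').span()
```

Because the assertion is zero-width, the text it checks is not consumed and won't appear in the result.
`search` walks the string left to right and returns the first match it finds.
The match spans [4:7] → 'fnu'.

(4, 7)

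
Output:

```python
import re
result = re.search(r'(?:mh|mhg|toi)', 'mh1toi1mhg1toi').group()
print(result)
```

Unlike `match`, `search` isn't anchored — it looks for the pattern anywhere in the string.
The match spans [0:2] → 'mh'.

mh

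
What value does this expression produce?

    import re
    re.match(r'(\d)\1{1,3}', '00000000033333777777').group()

A backreference is literal: `\1` must see the identical characters the first group matched.
`match` is anchored at position 0; if the pattern doesn't fit there, it returns None.
The match spans [0:4] → '0000'.
Captured: group 1 = '0'.

'0000'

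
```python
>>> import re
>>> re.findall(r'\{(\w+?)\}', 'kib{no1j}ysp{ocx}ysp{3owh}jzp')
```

Matches: at [3:9] match '{no1j}', group 1 = 'no1j'; at [12:17] match '{ocx}', group 1 = 'ocx'; at [20:26] match '{3owh}', group 1 = '3owh'.
Because there's exactly one group, `findall` drops the full match and keeps group 1 from each hit.

['no1j', 'ocx', '3owh']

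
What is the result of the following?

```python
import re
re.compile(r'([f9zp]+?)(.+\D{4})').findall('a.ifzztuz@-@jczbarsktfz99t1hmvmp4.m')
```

[('f', 'zztuz@-@jczbarsktfz99t1hmvmp')]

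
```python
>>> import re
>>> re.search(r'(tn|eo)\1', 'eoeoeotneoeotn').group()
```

'eoeo'

After group 1 captures some text, `\1` only succeeds where that same text appears again.
The match spans [0:4] → 'eoeo'.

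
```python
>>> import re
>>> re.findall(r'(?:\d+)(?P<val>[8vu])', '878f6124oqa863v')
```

['8', 'v']

Pattern: one or more of a digit (non-capturing group); then one of [8vu] (captured as 'val').
Walking the string: at [0:3] match '878', group 1 = '8'; at [11:15] match '863v', group 1 = 'v'.
Because there's exactly one group, `findall` drops the full match and keeps group 1 from each hit.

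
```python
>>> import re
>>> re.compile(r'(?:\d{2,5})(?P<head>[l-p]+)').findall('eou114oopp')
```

['oopp']

With a single group, `findall` returns only what that group captured — 1 item.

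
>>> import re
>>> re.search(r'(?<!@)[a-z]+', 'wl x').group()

'wl'

`(?!…)`/`(?<!…)` only lets a position through if the neighbouring text does NOT match; no characters are consumed.
`search` walks the string left to right and returns the first match it finds.
The match spans [0:2] → 'wl'.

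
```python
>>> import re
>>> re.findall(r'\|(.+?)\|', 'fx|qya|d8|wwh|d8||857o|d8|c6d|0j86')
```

Lazy quantifiers expand one character at a time until the remainder of the pattern can match.
Walking the string: at [2:7] match '|qya|', group 1 = 'qya'; at [9:14] match '|wwh|', group 1 = 'wwh'; at [16:23] match '||857o|', group 1 = '|857o'; at [25:30] match '|c6d|', group 1 = 'c6d'.
With a single group, `findall` returns only what that group captured — 4 items.

['qya', 'wwh', '|857o', 'c6d']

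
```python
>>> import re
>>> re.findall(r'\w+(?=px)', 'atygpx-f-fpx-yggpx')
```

Lookahead/lookbehind check context without consuming it, so the matched span excludes the asserted characters.
With no groups in the pattern, `findall` gives back each whole match — 3 here.

['atyg', 'f', 'ygg']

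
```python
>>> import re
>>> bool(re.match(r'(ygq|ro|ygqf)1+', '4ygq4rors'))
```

False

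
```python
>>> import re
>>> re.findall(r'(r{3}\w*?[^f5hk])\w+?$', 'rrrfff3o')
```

The pattern matches exactly 3 of the literal 'r', then zero or more of a word character (lazy), then any character except [f5hk] (captured); then one or more of a word character (lazy); then anchored at the end.
Scanning left to right: at [0:8] match 'rrrfff3o', group 1 = 'rrrfff3'.
Because there's exactly one group, `findall` drops the full match and keeps group 1 from the one hit.

['rrrfff3']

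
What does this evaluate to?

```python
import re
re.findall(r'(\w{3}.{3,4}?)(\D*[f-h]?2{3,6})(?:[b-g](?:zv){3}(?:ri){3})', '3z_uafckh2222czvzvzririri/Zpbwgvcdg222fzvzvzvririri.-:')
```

The pattern matches exactly 3 of a word character, then 3 to 4 of any character (lazy) (captured); then zero or more of a non-digit, then optionally a character in [f-h], then 3 to 6 of a literal '2' (captured); then a character in [b-g], then the literal 'zv' repeated 3 times, then the literal 'ri' repeated 3 times (non-capturing group).
Scanning left to right: at [6:51] match 'ckh2222czvzvzririri/Zpbwgvcdg222fzvzvzvririri', groups = ('ckh2222', 'czvzvzririri/Zpbwgvcdg222').
Multiple groups make `findall` return tuples — one 2-tuple for the one match.

[('ckh2222', 'czvzvzririri/Zpbwgvcdg222')]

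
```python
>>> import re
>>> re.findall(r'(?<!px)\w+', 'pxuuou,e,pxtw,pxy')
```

['pxuuou', 'e', 'pxtw', 'pxy']

The negative lookaround is zero-width — it rules out positions where the adjacent text would match, without consuming anything.
With no groups in the pattern, `findall` gives back each whole match — 4 here.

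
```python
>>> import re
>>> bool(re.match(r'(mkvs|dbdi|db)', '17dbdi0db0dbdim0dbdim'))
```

False

`match` is anchored at position 0; if the pattern doesn't fit there, it returns None.
Here position 0 doesn't satisfy it, so the call returns None, and `bool(None)` is False.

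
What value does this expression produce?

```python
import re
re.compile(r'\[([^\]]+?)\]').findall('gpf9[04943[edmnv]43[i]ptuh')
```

Walking the string: at [4:17] match '[04943[edmnv]', group 1 = '04943[edmnv'; at [19:22] match '[i]', group 1 = 'i'.
Because there's exactly one group, `findall` drops the full match and keeps group 1 from each hit.

['04943[edmnv', 'i']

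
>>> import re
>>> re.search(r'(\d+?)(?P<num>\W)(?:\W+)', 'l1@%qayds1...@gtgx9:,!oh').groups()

('1', '@')

The pattern matches one or more of a digit (lazy) (captured); then a non-word character (captured as 'num'); then one or more of a non-word character (non-capturing group).
`search` walks the string left to right and returns the first match it finds.
The match spans [1:4] → '1@%'.
Captured: group 1 = '1', group 2 = '@'.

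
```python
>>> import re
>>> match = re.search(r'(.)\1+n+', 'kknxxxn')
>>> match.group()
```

A backreference is literal: `\1` must see the identical characters the first group matched.
`re.search` scans for the first position where the pattern succeeds.
The match spans [0:3] → 'kkn'.
Captured: group 1 = 'k'.

'kkn'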